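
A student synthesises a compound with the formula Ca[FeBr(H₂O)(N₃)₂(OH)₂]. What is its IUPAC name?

The 1 calcium counter-ion carries a total charge of +2, so each complex ion is 2−.
Ligand charges: 1×bromo (-1 each), 2×hydroxo (-1 each), 2×azido (-1 each), 1×aqua (neutral); total -5. So Fe + (-5) = 2−, giving Fe = +3.
The complex ion is anionic, so iron takes the -ate form ferrate(III).

calcium aquadiazidobromodihydroxoferrate(III)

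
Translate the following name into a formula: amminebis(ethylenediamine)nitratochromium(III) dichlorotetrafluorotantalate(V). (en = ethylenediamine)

[Cr(en)2(NH3)(NO3)][TaCl2F4]2

Cation [Cr…]: ligand charges -1, Cr(III) ⇒ ion charge 2+.
Anion [Ta…]: ligand charges -6, Ta(V) ⇒ ion charge 1−.
One 2+ cation requires 2 of the 1− anion.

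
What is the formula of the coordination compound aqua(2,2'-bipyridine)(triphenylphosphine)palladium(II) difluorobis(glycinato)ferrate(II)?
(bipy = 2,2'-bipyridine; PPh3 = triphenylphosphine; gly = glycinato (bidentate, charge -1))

[Pd(bipy)(H2O)(PPh3)][FeF2(gly)2]

Cation [Pd…]: ligand charges 0, Pd(II) ⇒ ion charge 2+.
Anion [Fe…]: ligand charges -4, Fe(II) ⇒ ion charge 2−.
One 2+ cation balances one 2− anion.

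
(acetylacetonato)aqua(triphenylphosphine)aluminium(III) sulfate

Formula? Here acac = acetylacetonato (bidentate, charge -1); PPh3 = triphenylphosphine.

[Al(acac)(H2O)(PPh3)]SO4

Ligands: 1 acetylacetonato (acac, -1), 1 triphenylphosphine (PPh3, neutral), 1 aqua (H2O, neutral). Ligand charge sum = -1.
With Al in oxidation state +3, the complex ion is [Al...]^2+.
Charge balance with sulfate (-2) requires 1 complex ion per 1 sulfate.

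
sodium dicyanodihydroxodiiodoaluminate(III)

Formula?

Na3[Al(CN)2I2(OH)2]

Ligands: 2 hydroxo (OH, -1), 2 iodo (I, -1), 2 cyano (CN, -1). Ligand charge sum = -6.
With Al in oxidation state +3, the complex ion is [Al...]^3−.
Charge balance with sodium (+1) requires 1 complex ion per 3 sodium.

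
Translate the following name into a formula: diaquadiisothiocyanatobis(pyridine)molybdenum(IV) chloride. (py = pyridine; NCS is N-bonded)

Ligands: 2 aqua (H2O, neutral), 2 pyridine (py, neutral), 2 isothiocyanato (NCS, -1). Ligand charge sum = -2.
Charge balance with chloride (-1) requires 1 complex ion per 2 chloride.

[Mo(H2O)2(NCS)2(py)2]Cl2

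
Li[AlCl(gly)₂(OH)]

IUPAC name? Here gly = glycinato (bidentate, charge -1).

The 1 lithium counter-ion carries a total charge of +1, so each complex ion is 1−.
Ligand charges: 1×chloro (-1 each), 1×hydroxo (-1 each), 2×glycinato (-1 each); total -4. So Al + (-4) = 1−, giving Al = +3.
Ligands are named alphabetically: chloro before glycinato before hydroxo.
The complex ion is anionic, so aluminium takes the -ate form aluminate(III).

lithium chlorobis(glycinato)hydroxoaluminate(III)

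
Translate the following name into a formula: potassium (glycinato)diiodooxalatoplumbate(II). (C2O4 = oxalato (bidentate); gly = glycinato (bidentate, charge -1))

K3[Pb(C2O4)(gly)I2]

Ligands: 2 iodo (I, -1), 1 oxalato (C2O4, -2), 1 glycinato (gly, -1). Ligand charge sum = -5.
With Pb in oxidation state +2, the complex ion is [Pb...]^3−.
Charge balance with potassium (+1) requires 1 complex ion per 3 potassium.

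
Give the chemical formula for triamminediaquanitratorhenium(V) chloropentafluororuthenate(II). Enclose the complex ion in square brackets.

[Re(H2O)2(NH3)3(NO3)][RuClF5]

Cation [Re…]: ligand charges -1, Re(V) ⇒ ion charge 4+.
Anion [Ru…]: ligand charges -6, Ru(II) ⇒ ion charge 4−.
One 4+ cation balances one 4− anion.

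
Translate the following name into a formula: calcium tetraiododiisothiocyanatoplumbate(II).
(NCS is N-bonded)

Ligands: 4 iodo (I, -1), 2 isothiocyanato (NCS, -1). Ligand charge sum = -6.
With Pb in oxidation state +2, the complex ion is [Pb...]^4−.
Charge balance with calcium (+2) requires 1 complex ion per 2 calcium.

Ca2[PbI4(NCS)2]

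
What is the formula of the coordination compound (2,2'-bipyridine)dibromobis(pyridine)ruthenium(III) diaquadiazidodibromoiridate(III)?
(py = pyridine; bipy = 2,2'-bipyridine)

Cation [Ru…]: ligand charges -2, Ru(III) ⇒ ion charge 1+.
Anion [Ir…]: ligand charges -4, Ir(III) ⇒ ion charge 1−.
One 1+ cation balances one 1− anion.

[Ru(bipy)Br2(py)2][IrBr2(H2O)2(N3)2]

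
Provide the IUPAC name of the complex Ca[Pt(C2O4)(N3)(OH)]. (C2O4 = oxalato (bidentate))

calcium azidohydroxooxalatoplatinate(II)

The 1 calcium counter-ion carries a total charge of +2, so each complex ion is 2−.
Ligand charges: 1×hydroxo (-1 each), 1×azido (-1 each), 1×oxalato (-2 each); total -4. So Pt + (-4) = 2−, giving Pt = +2.
Ligands are named alphabetically: azido before hydroxo before oxalato.
The complex ion is anionic, so platinum takes the -ate form platinate(II).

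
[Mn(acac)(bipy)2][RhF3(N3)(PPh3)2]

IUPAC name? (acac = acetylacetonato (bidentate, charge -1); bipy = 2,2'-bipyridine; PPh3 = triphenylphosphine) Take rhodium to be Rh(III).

(acetylacetonato)bis(2,2'-bipyridine)manganese(II) azidotrifluorobis(triphenylphosphine)rhodate(III)

Both ions are complex: the cation is named first with the plain metal name, the anion second with the -ate form; each ion's ligands are alphabetised independently.
Rh is given as +3; the anion's ligand charges sum to -4, so the complex anion is 1−.
A 1:1 salt means the cation carries the equal and opposite charge, 1+.
Cation: ligand charges sum to -1; for the ion to be 1+, Mn = +2.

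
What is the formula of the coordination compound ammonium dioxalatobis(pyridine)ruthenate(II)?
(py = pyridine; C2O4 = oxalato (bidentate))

Ligands: 2 pyridine (py, neutral), 2 oxalato (C2O4, -2). Ligand charge sum = -4.
Charge balance with ammonium (+1) requires 1 complex ion per 2 ammonium.

(NH4)2[Ru(C2O4)2(py)2]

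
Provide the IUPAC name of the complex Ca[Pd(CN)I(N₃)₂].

calcium diazidocyanoiodopalladate(II)

The 1 calcium counter-ion carries a total charge of +2, so each complex ion is 2−.
Ligand charges: 1×iodo (-1 each), 1×cyano (-1 each), 2×azido (-1 each); total -4. So Pd + (-4) = 2−, giving Pd = +2.
Ligands are named alphabetically: azido before cyano before iodo.
The complex ion is anionic, so palladium takes the -ate form palladate(II).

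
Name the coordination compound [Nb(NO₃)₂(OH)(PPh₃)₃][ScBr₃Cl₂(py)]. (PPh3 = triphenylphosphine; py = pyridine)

hydroxodinitratotris(triphenylphosphine)niobium(V) tribromodichloro(pyridine)scandate(III)

Scandium is always +3 in its complexes; the anion's ligand charges sum to -5, so the complex anion is 2−.
A 1:1 salt means the cation carries the equal and opposite charge, 2+.
Cation: ligand charges sum to -3; for the ion to be 2+, Nb = +5.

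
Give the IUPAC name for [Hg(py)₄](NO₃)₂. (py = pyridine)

tetrakis(pyridine)mercury(II) nitrate

The 2 nitrate counter-ions carry a total charge of -2, so each complex ion is 2+.
Ligand charges: 4×pyridine (neutral); total 0. So Hg + (0) = 2+, giving Hg = +2.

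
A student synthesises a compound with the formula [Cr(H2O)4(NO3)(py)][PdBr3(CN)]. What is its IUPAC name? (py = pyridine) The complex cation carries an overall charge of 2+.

tetraaquanitrato(pyridine)chromium(III) tribromocyanopalladate(II)

Both ions are complex: the cation is named first with the plain metal name, the anion second with the -ate form; each ion's ligands are alphabetised independently.
The complex cation is given as 2+; its ligand charges sum to -1, so Cr = +3.
A 1:1 salt means the anion carries the equal and opposite charge, 2−.
Anion: ligand charges sum to -4; for the ion to be 2−, Pd = +2.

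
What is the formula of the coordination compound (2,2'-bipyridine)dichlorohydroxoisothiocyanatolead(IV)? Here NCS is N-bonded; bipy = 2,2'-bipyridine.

Ligands: 1 isothiocyanato (NCS, -1), 1 hydroxo (OH, -1), 2 chloro (Cl, -1), 1 2,2'-bipyridine (bipy, neutral). Ligand charge sum = -4.
With Pb in oxidation state +4, the complex ion is [Pb...].

[Pb(bipy)Cl2(NCS)(OH)]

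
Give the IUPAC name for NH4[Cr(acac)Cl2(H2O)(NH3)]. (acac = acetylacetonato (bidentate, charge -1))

ammonium (acetylacetonato)ammineaquadichlorochromate(II)

The 1 ammonium counter-ion carries a total charge of +1, so each complex ion is 1−.
Ligand charges: 2×chloro (-1 each), 1×acetylacetonato (-1 each), 1×ammine (neutral), 1×aqua (neutral); total -3. So Cr + (-3) = 1−, giving Cr = +2.
Ligands are named alphabetically: acetylacetonato before ammine before aqua before chloro.
The complex ion is anionic, so chromium takes the -ate form chromate(II).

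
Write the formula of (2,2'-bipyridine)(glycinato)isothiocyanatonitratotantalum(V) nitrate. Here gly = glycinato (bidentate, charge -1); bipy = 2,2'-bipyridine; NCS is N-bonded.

Ligands: 1 glycinato (gly, -1), 1 2,2'-bipyridine (bipy, neutral), 1 isothiocyanato (NCS, -1), 1 nitrato (NO3, -1). Ligand charge sum = -3.
With Ta in oxidation state +5, the complex ion is [Ta...]^2+.
Charge balance with nitrate (-1) requires 1 complex ion per 2 nitrate.

[Ta(bipy)(gly)(NCS)(NO3)](NO3)2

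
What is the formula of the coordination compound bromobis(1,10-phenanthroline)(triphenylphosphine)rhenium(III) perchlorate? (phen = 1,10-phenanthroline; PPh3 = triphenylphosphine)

Ligands: 2 1,10-phenanthroline (phen, neutral), 1 bromo (Br, -1), 1 triphenylphosphine (PPh3, neutral). Ligand charge sum = -1.
With Re in oxidation state +3, the complex ion is [Re...]^2+.
Charge balance with perchlorate (-1) requires 1 complex ion per 2 perchlorate.

[ReBr(phen)2(PPh3)](ClO4)2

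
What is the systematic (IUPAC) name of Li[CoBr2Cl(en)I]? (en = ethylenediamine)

lithium dibromochloro(ethylenediamine)iodocobaltate(III)

The 1 lithium counter-ion carries a total charge of +1, so each complex ion is 1−.
Ligand charges: 1×chloro (-1 each), 2×bromo (-1 each), 1×ethylenediamine (neutral), 1×iodo (-1 each); total -4. So Co + (-4) = 1−, giving Co = +3.
Ligands are named alphabetically: bromo before chloro before ethylenediamine before iodo.
The complex ion is anionic, so cobalt takes the -ate form cobaltate(III).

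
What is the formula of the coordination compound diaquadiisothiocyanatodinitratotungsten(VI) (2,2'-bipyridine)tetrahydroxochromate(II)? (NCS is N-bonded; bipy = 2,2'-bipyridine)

[W(H2O)2(NCS)2(NO3)2][Cr(bipy)(OH)4]

Cation [W…]: ligand charges -4, W(VI) ⇒ ion charge 2+.
Anion [Cr…]: ligand charges -4, Cr(II) ⇒ ion charge 2−.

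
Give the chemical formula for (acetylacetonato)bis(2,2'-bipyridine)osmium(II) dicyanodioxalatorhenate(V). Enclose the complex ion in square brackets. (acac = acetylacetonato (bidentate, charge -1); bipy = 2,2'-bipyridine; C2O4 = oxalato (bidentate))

Cation [Os…]: ligand charges -1, Os(II) ⇒ ion charge 1+.
Anion [Re…]: ligand charges -6, Re(V) ⇒ ion charge 1−.
One 1+ cation balances one 1− anion.

[Os(acac)(bipy)2][Re(C2O4)2(CN)2]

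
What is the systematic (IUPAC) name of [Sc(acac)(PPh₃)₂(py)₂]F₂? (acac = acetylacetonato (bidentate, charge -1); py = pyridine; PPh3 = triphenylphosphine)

The 2 fluoride counter-ions carry a total charge of -2, so each complex ion is 2+.
Ligand charges: 1×acetylacetonato (-1 each), 2×pyridine (neutral), 2×triphenylphosphine (neutral); total -1. So Sc + (-1) = 2+, giving Sc = +3.
Ligands are named alphabetically: acetylacetonato before pyridine before triphenylphosphine.

(acetylacetonato)bis(pyridine)bis(triphenylphosphine)scandium(III) fluoride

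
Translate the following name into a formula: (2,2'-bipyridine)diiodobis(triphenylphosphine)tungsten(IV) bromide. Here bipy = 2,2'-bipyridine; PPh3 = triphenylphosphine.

[W(bipy)I2(PPh3)2]Br2

Ligands: 1 2,2'-bipyridine (bipy, neutral), 2 triphenylphosphine (PPh3, neutral), 2 iodo (I, -1). Ligand charge sum = -2.
Charge balance with bromide (-1) requires 1 complex ion per 2 bromide.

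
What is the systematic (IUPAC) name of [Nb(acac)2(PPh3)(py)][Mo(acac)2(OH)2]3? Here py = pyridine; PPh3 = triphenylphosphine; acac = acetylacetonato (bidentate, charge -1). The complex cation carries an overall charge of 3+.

The complex cation is given as 3+; its ligand charges sum to -2, so Nb = +5.
With 3 anions per cation, each anion must be 3/3 = 1−.
Anion: ligand charges sum to -4; for the ion to be 1−, Mo = +3.

bis(acetylacetonato)(pyridine)(triphenylphosphine)niobium(V) bis(acetylacetonato)dihydroxomolybdate(III)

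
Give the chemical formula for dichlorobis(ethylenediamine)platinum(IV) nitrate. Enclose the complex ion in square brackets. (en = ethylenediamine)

[PtCl2(en)2](NO3)2

Ligands: 2 chloro (Cl, -1), 2 ethylenediamine (en, neutral). Ligand charge sum = -2.
With Pt in oxidation state +4, the complex ion is [Pt...]^2+.
Charge balance with nitrate (-1) requires 1 complex ion per 2 nitrate.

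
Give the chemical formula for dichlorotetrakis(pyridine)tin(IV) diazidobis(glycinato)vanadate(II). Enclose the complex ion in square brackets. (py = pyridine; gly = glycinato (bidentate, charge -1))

Cation [Sn…]: ligand charges -2, Sn(IV) ⇒ ion charge 2+.
Anion [V…]: ligand charges -4, V(II) ⇒ ion charge 2−.

[SnCl2(py)4][V(gly)2(N3)2]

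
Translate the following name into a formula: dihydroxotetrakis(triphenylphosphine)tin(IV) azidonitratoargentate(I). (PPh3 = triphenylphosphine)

[Sn(OH)2(PPh3)4][Ag(N3)(NO3)]2

Cation [Sn…]: ligand charges -2, Sn(IV) ⇒ ion charge 2+.
Anion [Ag…]: ligand charges -2, Ag(I) ⇒ ion charge 1−.
One 2+ cation requires 2 of the 1− anion.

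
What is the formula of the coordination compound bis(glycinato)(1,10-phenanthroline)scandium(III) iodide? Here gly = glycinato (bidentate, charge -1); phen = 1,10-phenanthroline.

Ligands: 2 glycinato (gly, -1), 1 1,10-phenanthroline (phen, neutral). Ligand charge sum = -2.
With Sc in oxidation state +3, the complex ion is [Sc...]^1+.
Charge balance with iodide (-1) requires 1 complex ion per 1 iodide.

[Sc(gly)2(phen)]I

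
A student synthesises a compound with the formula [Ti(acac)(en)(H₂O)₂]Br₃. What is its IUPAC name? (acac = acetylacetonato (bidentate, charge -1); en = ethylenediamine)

The 3 bromide counter-ions carry a total charge of -3, so each complex ion is 3+.
Ligand charges: 1×acetylacetonato (-1 each), 1×ethylenediamine (neutral), 2×aqua (neutral); total -1. So Ti + (-1) = 3+, giving Ti = +4.
Ligands are named alphabetically: acetylacetonato before aqua before ethylenediamine.

(acetylacetonato)diaqua(ethylenediamine)titanium(IV) bromide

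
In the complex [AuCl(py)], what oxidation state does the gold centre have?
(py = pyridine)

No counter-ion: the bracketed complex is neutral.
Ligand charges: 1×py neutral; 1×Cl = -1; sum -1.
Au + (-1) = 0 ⇒ Au is +1.

+1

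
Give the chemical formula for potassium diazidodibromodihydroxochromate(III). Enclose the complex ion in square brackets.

K3[CrBr2(N3)2(OH)2]

Ligands: 2 hydroxo (OH, -1), 2 bromo (Br, -1), 2 azido (N3, -1). Ligand charge sum = -6.
With Cr in oxidation state +3, the complex ion is [Cr...]^3−.
Charge balance with potassium (+1) requires 1 complex ion per 3 potassium.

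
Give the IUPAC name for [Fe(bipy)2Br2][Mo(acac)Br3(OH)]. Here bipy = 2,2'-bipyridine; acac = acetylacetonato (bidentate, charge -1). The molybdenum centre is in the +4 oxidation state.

Both ions are complex: the cation is named first with the plain metal name, the anion second with the -ate form; each ion's ligands are alphabetised independently.
Mo is given as +4; the anion's ligand charges sum to -5, so the complex anion is 1−.
A 1:1 salt means the cation carries the equal and opposite charge, 1+.
Cation: ligand charges sum to -2; for the ion to be 1+, Fe = +3.

bis(2,2'-bipyridine)dibromoiron(III) (acetylacetonato)tribromohydroxomolybdate(IV)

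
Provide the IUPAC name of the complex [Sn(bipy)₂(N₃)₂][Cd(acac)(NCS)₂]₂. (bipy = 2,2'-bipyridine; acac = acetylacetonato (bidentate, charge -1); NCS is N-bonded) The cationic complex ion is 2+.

Both ions are complex: the cation is named first with the plain metal name, the anion second with the -ate form; each ion's ligands are alphabetised independently.
The complex cation is given as 2+; its ligand charges sum to -2, so Sn = +4.
With 2 anions per cation, each anion must be 2/2 = 1−.
Anion: ligand charges sum to -3; for the ion to be 1−, Cd = +2.

diazidobis(2,2'-bipyridine)tin(IV) (acetylacetonato)diisothiocyanatocadmate(II)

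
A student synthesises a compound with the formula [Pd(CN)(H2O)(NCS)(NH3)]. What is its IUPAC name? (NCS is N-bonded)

ammineaquacyanoisothiocyanatopalladium(II)

There is no counter-ion, so the complex is neutral overall.
Ligand charges: 1×isothiocyanato (-1 each), 1×aqua (neutral), 1×ammine (neutral), 1×cyano (-1 each); total -2. So Pd + (-2) = 0, giving Pd = +2.
Ligands are named alphabetically: ammine before aqua before cyano before isothiocyanato.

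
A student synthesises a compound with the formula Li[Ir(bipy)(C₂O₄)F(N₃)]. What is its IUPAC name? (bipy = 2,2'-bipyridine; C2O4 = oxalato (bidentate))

lithium azido(2,2'-bipyridine)fluorooxalatoiridate(III)

The 1 lithium counter-ion carries a total charge of +1, so each complex ion is 1−.
Ligand charges: 1×fluoro (-1 each), 1×azido (-1 each), 1×2,2'-bipyridine (neutral), 1×oxalato (-2 each); total -4. So Ir + (-4) = 1−, giving Ir = +3.
Ligands are named alphabetically: azido before bipyridine before fluoro before oxalato.
The complex ion is anionic, so iridium takes the -ate form iridate(III).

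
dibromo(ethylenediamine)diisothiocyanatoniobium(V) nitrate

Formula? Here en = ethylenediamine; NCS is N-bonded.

Ligands: 2 bromo (Br, -1), 1 ethylenediamine (en, neutral), 2 isothiocyanato (NCS, -1). Ligand charge sum = -4.
Charge balance with nitrate (-1) requires 1 complex ion per 1 nitrate.

[NbBr2(en)(NCS)2]NO3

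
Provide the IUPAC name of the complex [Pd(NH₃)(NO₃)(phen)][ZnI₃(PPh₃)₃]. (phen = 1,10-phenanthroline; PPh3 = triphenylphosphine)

amminenitrato(1,10-phenanthroline)palladium(II) triiodotris(triphenylphosphine)zincate(II)

Both ions are complex: the cation is named first with the plain metal name, the anion second with the -ate form; each ion's ligands are alphabetised independently.
Zinc is always +2 in its complexes; the anion's ligand charges sum to -3, so the complex anion is 1−.
A 1:1 salt means the cation carries the equal and opposite charge, 1+.
Cation: ligand charges sum to -1; for the ion to be 1+, Pd = +2.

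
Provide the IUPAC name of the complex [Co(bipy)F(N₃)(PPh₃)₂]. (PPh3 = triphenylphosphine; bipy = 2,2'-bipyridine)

There is no counter-ion, so the complex is neutral overall.
Ligand charges: 1×fluoro (-1 each), 2×triphenylphosphine (neutral), 1×azido (-1 each), 1×2,2'-bipyridine (neutral); total -2. So Co + (-2) = 0, giving Co = +2.
Ligands are named alphabetically: azido before bipyridine before fluoro before triphenylphosphine.

azido(2,2'-bipyridine)fluorobis(triphenylphosphine)cobalt(II)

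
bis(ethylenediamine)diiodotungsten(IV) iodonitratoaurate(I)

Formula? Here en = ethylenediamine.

Cation [W…]: ligand charges -2, W(IV) ⇒ ion charge 2+.
Anion [Au…]: ligand charges -2, Au(I) ⇒ ion charge 1−.

[W(en)2I2][AuI(NO3)]2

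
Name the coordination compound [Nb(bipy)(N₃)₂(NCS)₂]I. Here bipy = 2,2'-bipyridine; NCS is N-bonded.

diazido(2,2'-bipyridine)diisothiocyanatoniobium(V) iodide

The 1 iodide counter-ion carries a total charge of -1, so each complex ion is 1+.
Ligand charges: 2×azido (-1 each), 1×2,2'-bipyridine (neutral), 2×isothiocyanato (-1 each); total -4. So Nb + (-4) = 1+, giving Nb = +5.
Ligands are named alphabetically: azido before bipyridine before isothiocyanato.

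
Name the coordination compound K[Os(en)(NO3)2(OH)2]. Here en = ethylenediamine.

The 1 potassium counter-ion carries a total charge of +1, so each complex ion is 1−.
Ligand charges: 1×ethylenediamine (neutral), 2×nitrato (-1 each), 2×hydroxo (-1 each); total -4. So Os + (-4) = 1−, giving Os = +3.
The complex ion is anionic, so osmium takes the -ate form osmate(III).

potassium (ethylenediamine)dihydroxodinitratoosmate(III)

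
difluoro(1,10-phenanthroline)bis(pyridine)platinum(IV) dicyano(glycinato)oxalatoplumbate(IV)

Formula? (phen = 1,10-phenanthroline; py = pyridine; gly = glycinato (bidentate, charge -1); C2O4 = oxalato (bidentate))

[PtF2(phen)(py)2][Pb(C2O4)(CN)2(gly)]2

Cation [Pt…]: ligand charges -2, Pt(IV) ⇒ ion charge 2+.
Anion [Pb…]: ligand charges -5, Pb(IV) ⇒ ion charge 1−.
One 2+ cation requires 2 of the 1− anion.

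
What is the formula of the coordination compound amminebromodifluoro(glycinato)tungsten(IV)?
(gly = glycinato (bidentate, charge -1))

Ligands: 1 ammine (NH3, neutral), 1 bromo (Br, -1), 1 glycinato (gly, -1), 2 fluoro (F, -1). Ligand charge sum = -4.
With W in oxidation state +4, the complex ion is [W...].

[WBrF2(gly)(NH3)]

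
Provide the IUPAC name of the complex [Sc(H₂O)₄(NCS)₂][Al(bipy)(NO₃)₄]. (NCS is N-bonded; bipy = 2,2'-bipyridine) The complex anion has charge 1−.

The complex anion is given as 1−; its ligand charges sum to -4, so Al = +3.
A 1:1 salt means the cation carries the equal and opposite charge, 1+.
Cation: ligand charges sum to -2; for the ion to be 1+, Sc = +3.

tetraaquadiisothiocyanatoscandium(III) (2,2'-bipyridine)tetranitratoaluminate(III)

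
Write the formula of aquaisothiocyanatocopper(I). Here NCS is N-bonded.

Ligands: 1 aqua (H2O, neutral), 1 isothiocyanato (NCS, -1). Ligand charge sum = -1.
With Cu in oxidation state +1, the complex ion is [Cu...].

[Cu(H2O)(NCS)]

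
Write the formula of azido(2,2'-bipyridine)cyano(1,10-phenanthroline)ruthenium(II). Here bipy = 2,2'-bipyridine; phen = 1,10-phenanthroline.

[Ru(bipy)(CN)(N3)(phen)]

Ligands: 1 2,2'-bipyridine (bipy, neutral), 1 cyano (CN, -1), 1 1,10-phenanthroline (phen, neutral), 1 azido (N3, -1). Ligand charge sum = -2.
With Ru in oxidation state +2, the complex ion is [Ru...].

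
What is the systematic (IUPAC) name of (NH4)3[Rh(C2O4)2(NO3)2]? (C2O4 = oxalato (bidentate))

ammonium dinitratodioxalatorhodate(III)

The 3 ammonium counter-ions carry a total charge of +3, so each complex ion is 3−.
Ligand charges: 2×nitrato (-1 each), 2×oxalato (-2 each); total -6. So Rh + (-6) = 3−, giving Rh = +3.
Ligands are named alphabetically: nitrato before oxalato.
The complex ion is anionic, so rhodium takes the -ate form rhodate(III).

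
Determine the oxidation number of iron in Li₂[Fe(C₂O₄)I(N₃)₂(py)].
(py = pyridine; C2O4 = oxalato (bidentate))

2 lithium outside the brackets (+1 each) → the complex ion is 2−.
Ligand charges: 1×py neutral; 1×I = -1; 2×N3 = -2; 1×C2O4 = -2; sum -5.
Fe + (-5) = 2− ⇒ Fe is +3.

+3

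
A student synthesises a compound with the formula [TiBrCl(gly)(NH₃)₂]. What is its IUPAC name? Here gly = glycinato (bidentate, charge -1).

There is no counter-ion, so the complex is neutral overall.
Ligand charges: 1×glycinato (-1 each), 2×ammine (neutral), 1×chloro (-1 each), 1×bromo (-1 each); total -3. So Ti + (-3) = 0, giving Ti = +3.
Ligands are named alphabetically: ammine before bromo before chloro before glycinato.

diamminebromochloro(glycinato)titanium(III)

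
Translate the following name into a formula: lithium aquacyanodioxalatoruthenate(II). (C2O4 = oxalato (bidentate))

Ligands: 2 oxalato (C2O4, -2), 1 aqua (H2O, neutral), 1 cyano (CN, -1). Ligand charge sum = -5.
With Ru in oxidation state +2, the complex ion is [Ru...]^3−.
Charge balance with lithium (+1) requires 1 complex ion per 3 lithium.

Li3[Ru(C2O4)2(CN)(H2O)]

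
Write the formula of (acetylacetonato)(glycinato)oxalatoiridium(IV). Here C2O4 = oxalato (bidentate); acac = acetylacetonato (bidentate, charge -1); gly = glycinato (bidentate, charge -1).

Ligands: 1 oxalato (C2O4, -2), 1 acetylacetonato (acac, -1), 1 glycinato (gly, -1). Ligand charge sum = -4.
With Ir in oxidation state +4, the complex ion is [Ir...].

[Ir(acac)(C2O4)(gly)]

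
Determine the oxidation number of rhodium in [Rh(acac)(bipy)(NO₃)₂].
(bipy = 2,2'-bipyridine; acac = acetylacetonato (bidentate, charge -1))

No counter-ion: the bracketed complex is neutral.
Ligand charges: 1×bipy neutral; 2×NO3 = -2; 1×acac = -1; sum -3.
Rh + (-3) = 0 ⇒ Rh is +3.

+3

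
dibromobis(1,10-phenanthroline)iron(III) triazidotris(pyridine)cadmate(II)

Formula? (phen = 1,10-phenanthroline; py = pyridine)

[FeBr2(phen)2][Cd(N3)3(py)3]

Cation [Fe…]: ligand charges -2, Fe(III) ⇒ ion charge 1+.
Anion [Cd…]: ligand charges -3, Cd(II) ⇒ ion charge 1−.
One 1+ cation balances one 1− anion.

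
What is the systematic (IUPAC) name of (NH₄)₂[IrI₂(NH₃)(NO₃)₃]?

ammonium amminediiodotrinitratoiridate(III)

The 2 ammonium counter-ions carry a total charge of +2, so each complex ion is 2−.
Ligand charges: 3×nitrato (-1 each), 1×ammine (neutral), 2×iodo (-1 each); total -5. So Ir + (-5) = 2−, giving Ir = +3.
Ligands are named alphabetically: ammine before iodo before nitrato.
The complex ion is anionic, so iridium takes the -ate form iridate(III).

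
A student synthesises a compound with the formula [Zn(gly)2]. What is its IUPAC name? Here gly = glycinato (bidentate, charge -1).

There is no counter-ion, so the complex is neutral overall.
Ligand charges: 2×glycinato (-1 each); total -2. So Zn + (-2) = 0, giving Zn = +2.

bis(glycinato)zinc(II)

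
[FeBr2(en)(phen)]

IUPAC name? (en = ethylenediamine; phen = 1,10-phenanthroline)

dibromo(ethylenediamine)(1,10-phenanthroline)iron(II)

There is no counter-ion, so the complex is neutral overall.
Ligand charges: 1×ethylenediamine (neutral), 1×1,10-phenanthroline (neutral), 2×bromo (-1 each); total -2. So Fe + (-2) = 0, giving Fe = +2.
Ligands are named alphabetically: bromo before ethylenediamine before phenanthroline.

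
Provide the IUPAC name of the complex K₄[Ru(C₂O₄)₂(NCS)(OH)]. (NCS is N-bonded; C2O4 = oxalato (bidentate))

The 4 potassium counter-ions carry a total charge of +4, so each complex ion is 4−.
Ligand charges: 1×hydroxo (-1 each), 1×isothiocyanato (-1 each), 2×oxalato (-2 each); total -6. So Ru + (-6) = 4−, giving Ru = +2.
The complex ion is anionic, so ruthenium takes the -ate form ruthenate(II).

potassium hydroxoisothiocyanatodioxalatoruthenate(II)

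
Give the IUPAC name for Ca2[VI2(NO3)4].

calcium diiodotetranitratovanadate(II)

The 2 calcium counter-ions carry a total charge of +4, so each complex ion is 4−.
Ligand charges: 4×nitrato (-1 each), 2×iodo (-1 each); total -6. So V + (-6) = 4−, giving V = +2.
Ligands are named alphabetically: iodo before nitrato.
The complex ion is anionic, so vanadium takes the -ate form vanadate(II).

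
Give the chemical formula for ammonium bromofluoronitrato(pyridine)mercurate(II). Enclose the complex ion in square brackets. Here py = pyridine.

Ligands: 1 nitrato (NO3, -1), 1 pyridine (py, neutral), 1 bromo (Br, -1), 1 fluoro (F, -1). Ligand charge sum = -3.
Charge balance with ammonium (+1) requires 1 complex ion per 1 ammonium.

NH4[HgBrF(NO3)(py)]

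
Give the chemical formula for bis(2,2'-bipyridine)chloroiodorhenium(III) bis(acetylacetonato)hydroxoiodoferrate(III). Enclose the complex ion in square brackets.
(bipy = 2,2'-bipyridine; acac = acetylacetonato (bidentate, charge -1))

Cation [Re…]: ligand charges -2, Re(III) ⇒ ion charge 1+.
Anion [Fe…]: ligand charges -4, Fe(III) ⇒ ion charge 1−.
One 1+ cation balances one 1− anion.

[Re(bipy)2ClI][Fe(acac)2I(OH)]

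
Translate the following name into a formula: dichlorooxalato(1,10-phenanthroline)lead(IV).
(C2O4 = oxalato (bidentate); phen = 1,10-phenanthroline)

Ligands: 1 oxalato (C2O4, -2), 2 chloro (Cl, -1), 1 1,10-phenanthroline (phen, neutral). Ligand charge sum = -4.
With Pb in oxidation state +4, the complex ion is [Pb...].

[Pb(C2O4)Cl2(phen)]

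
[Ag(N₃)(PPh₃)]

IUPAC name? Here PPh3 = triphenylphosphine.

azido(triphenylphosphine)silver(I)

There is no counter-ion, so the complex is neutral overall.
Ligand charges: 1×triphenylphosphine (neutral), 1×azido (-1 each); total -1. So Ag + (-1) = 0, giving Ag = +1.
Ligands are named alphabetically: azido before triphenylphosphine.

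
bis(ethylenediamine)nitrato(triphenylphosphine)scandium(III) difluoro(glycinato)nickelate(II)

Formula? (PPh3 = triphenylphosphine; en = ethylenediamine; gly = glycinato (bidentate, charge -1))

[Sc(en)2(NO3)(PPh3)][NiF2(gly)]2

Cation [Sc…]: ligand charges -1, Sc(III) ⇒ ion charge 2+.
Anion [Ni…]: ligand charges -3, Ni(II) ⇒ ion charge 1−.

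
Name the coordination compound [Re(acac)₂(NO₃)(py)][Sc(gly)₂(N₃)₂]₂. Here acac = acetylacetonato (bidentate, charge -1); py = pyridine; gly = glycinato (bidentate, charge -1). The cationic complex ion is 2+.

The complex cation is given as 2+; its ligand charges sum to -3, so Re = +5.
With 2 anions per cation, each anion must be 2/2 = 1−.
Anion: ligand charges sum to -4; for the ion to be 1−, Sc = +3.

bis(acetylacetonato)nitrato(pyridine)rhenium(V) diazidobis(glycinato)scandate(III)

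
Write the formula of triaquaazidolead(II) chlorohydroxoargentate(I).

Cation [Pb…]: ligand charges -1, Pb(II) ⇒ ion charge 1+.
Anion [Ag…]: ligand charges -2, Ag(I) ⇒ ion charge 1−.

[Pb(H2O)3(N3)][AgCl(OH)]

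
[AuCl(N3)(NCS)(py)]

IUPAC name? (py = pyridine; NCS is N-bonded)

There is no counter-ion, so the complex is neutral overall.
Ligand charges: 1×chloro (-1 each), 1×pyridine (neutral), 1×azido (-1 each), 1×isothiocyanato (-1 each); total -3. So Au + (-3) = 0, giving Au = +3.
Ligands are named alphabetically: azido before chloro before isothiocyanato before pyridine.

azidochloroisothiocyanato(pyridine)gold(III)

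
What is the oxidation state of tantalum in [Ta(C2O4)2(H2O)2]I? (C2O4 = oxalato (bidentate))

+5

1 iodide outside the brackets (-1 each) → the complex ion is 1+.
Ligand charges: 2×H2O neutral; 2×C2O4 = -4; sum -4.
Ta + (-4) = 1+ ⇒ Ta is +5.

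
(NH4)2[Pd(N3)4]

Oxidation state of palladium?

+2

2 ammonium outside the brackets (+1 each) → the complex ion is 2−.
Ligand charges: 4×N3 = -4; sum -4.
Pd + (-4) = 2− ⇒ Pd is +2.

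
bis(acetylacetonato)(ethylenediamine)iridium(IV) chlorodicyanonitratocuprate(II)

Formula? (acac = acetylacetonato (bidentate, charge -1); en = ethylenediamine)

Cation [Ir…]: ligand charges -2, Ir(IV) ⇒ ion charge 2+.
Anion [Cu…]: ligand charges -4, Cu(II) ⇒ ion charge 2−.
One 2+ cation balances one 2− anion.

[Ir(acac)2(en)][CuCl(CN)2(NO3)]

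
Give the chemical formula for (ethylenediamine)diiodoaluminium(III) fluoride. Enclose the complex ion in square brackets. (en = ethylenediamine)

[Al(en)I2]F

Ligands: 2 iodo (I, -1), 1 ethylenediamine (en, neutral). Ligand charge sum = -2.
With Al in oxidation state +3, the complex ion is [Al...]^1+.
Charge balance with fluoride (-1) requires 1 complex ion per 1 fluoride.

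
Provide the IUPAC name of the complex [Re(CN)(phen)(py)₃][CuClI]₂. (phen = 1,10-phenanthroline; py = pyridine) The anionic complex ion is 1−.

The complex anion is given as 1−; its ligand charges sum to -2, so Cu = +1.
With 2 anions per cation, the cation must be 2×1 = 2+.
Cation: ligand charges sum to -1; for the ion to be 2+, Re = +3.

cyano(1,10-phenanthroline)tris(pyridine)rhenium(III) chloroiodocuprate(I)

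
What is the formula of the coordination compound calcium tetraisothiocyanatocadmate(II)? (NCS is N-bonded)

Ca[Cd(NCS)4]

Ligands: 4 isothiocyanato (NCS, -1). Ligand charge sum = -4.
Charge balance with calcium (+2) requires 1 complex ion per 1 calcium.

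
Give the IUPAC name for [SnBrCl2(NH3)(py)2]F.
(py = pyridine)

amminebromodichlorobis(pyridine)tin(IV) fluoride

The 1 fluoride counter-ion carries a total charge of -1, so each complex ion is 1+.
Ligand charges: 1×bromo (-1 each), 2×chloro (-1 each), 1×ammine (neutral), 2×pyridine (neutral); total -3. So Sn + (-3) = 1+, giving Sn = +4.
Ligands are named alphabetically: ammine before bromo before chloro before pyridine.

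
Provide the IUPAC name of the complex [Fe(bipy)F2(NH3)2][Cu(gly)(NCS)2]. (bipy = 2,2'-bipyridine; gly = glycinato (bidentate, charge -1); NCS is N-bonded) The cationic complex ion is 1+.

diammine(2,2'-bipyridine)difluoroiron(III) (glycinato)diisothiocyanatocuprate(II)

Both ions are complex: the cation is named first with the plain metal name, the anion second with the -ate form; each ion's ligands are alphabetised independently.
The complex cation is given as 1+; its ligand charges sum to -2, so Fe = +3.
A 1:1 salt means the anion carries the equal and opposite charge, 1−.
Anion: ligand charges sum to -3; for the ion to be 1−, Cu = +2.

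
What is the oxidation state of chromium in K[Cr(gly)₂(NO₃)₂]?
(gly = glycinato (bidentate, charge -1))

+3

1 potassium outside the brackets (+1 each) → the complex ion is 1−.
Ligand charges: 2×NO3 = -2; 2×gly = -2; sum -4.
Cr + (-4) = 1− ⇒ Cr is +3.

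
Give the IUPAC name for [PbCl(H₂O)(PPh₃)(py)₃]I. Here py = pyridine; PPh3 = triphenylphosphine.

aquachlorotris(pyridine)(triphenylphosphine)lead(II) iodide

The 1 iodide counter-ion carries a total charge of -1, so each complex ion is 1+.
Ligand charges: 3×pyridine (neutral), 1×chloro (-1 each), 1×triphenylphosphine (neutral), 1×aqua (neutral); total -1. So Pb + (-1) = 1+, giving Pb = +2.
Ligands are named alphabetically: aqua before chloro before pyridine before triphenylphosphine.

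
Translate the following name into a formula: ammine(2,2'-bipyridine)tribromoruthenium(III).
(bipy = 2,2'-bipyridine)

[Ru(bipy)Br3(NH3)]

Ligands: 1 2,2'-bipyridine (bipy, neutral), 3 bromo (Br, -1), 1 ammine (NH3, neutral). Ligand charge sum = -3.
With Ru in oxidation state +3, the complex ion is [Ru...].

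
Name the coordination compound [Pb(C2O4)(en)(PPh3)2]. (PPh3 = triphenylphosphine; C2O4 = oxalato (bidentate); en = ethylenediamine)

(ethylenediamine)oxalatobis(triphenylphosphine)lead(II)

There is no counter-ion, so the complex is neutral overall.
Ligand charges: 2×triphenylphosphine (neutral), 1×oxalato (-2 each), 1×ethylenediamine (neutral); total -2. So Pb + (-2) = 0, giving Pb = +2.
Ligands are named alphabetically: ethylenediamine before oxalato before triphenylphosphine.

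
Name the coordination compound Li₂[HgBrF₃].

lithium bromotrifluoromercurate(II)

The 2 lithium counter-ions carry a total charge of +2, so each complex ion is 2−.
Ligand charges: 3×fluoro (-1 each), 1×bromo (-1 each); total -4. So Hg + (-4) = 2−, giving Hg = +2.
Ligands are named alphabetically: bromo before fluoro.
The complex ion is anionic, so mercury takes the -ate form mercurate(II).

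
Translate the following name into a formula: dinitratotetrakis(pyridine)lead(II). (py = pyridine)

Ligands: 4 pyridine (py, neutral), 2 nitrato (NO3, -1). Ligand charge sum = -2.
With Pb in oxidation state +2, the complex ion is [Pb...].

[Pb(NO3)2(py)4]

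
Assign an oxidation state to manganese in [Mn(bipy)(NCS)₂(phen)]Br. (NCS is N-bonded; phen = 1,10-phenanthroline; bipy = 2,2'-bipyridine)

+3

1 bromide outside the brackets (-1 each) → the complex ion is 1+.
Ligand charges: 2×NCS = -2; 1×phen neutral; 1×bipy neutral; sum -2.
Mn + (-2) = 1+ ⇒ Mn is +3.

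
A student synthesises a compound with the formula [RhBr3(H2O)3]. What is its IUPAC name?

triaquatribromorhodium(III)

There is no counter-ion, so the complex is neutral overall.
Ligand charges: 3×aqua (neutral), 3×bromo (-1 each); total -3. So Rh + (-3) = 0, giving Rh = +3.
Ligands are named alphabetically: aqua before bromo.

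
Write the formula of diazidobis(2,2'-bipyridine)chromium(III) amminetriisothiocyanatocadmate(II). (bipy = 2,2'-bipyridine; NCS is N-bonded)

Cation [Cr…]: ligand charges -2, Cr(III) ⇒ ion charge 1+.
Anion [Cd…]: ligand charges -3, Cd(II) ⇒ ion charge 1−.
One 1+ cation balances one 1− anion.

[Cr(bipy)2(N3)2][Cd(NCS)3(NH3)]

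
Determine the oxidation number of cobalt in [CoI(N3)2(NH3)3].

+3

No counter-ion: the bracketed complex is neutral.
Ligand charges: 2×N3 = -2; 1×I = -1; 3×NH3 neutral; sum -3.
Co + (-3) = 0 ⇒ Co is +3.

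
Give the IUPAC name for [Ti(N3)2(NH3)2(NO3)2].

diamminediazidodinitratotitanium(IV)

There is no counter-ion, so the complex is neutral overall.
Ligand charges: 2×nitrato (-1 each), 2×azido (-1 each), 2×ammine (neutral); total -4. So Ti + (-4) = 0, giving Ti = +4.
Ligands are named alphabetically: ammine before azido before nitrato.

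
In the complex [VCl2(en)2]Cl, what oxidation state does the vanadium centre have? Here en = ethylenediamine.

+3

1 chloride outside the brackets (-1 each) → the complex ion is 1+.
Ligand charges: 2×en neutral; 2×Cl = -2; sum -2.
V + (-2) = 1+ ⇒ V is +3.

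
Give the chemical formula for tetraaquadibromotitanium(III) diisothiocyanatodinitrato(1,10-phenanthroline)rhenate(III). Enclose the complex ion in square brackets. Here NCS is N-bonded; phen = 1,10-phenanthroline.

[TiBr2(H2O)4][Re(NCS)2(NO3)2(phen)]

Cation [Ti…]: ligand charges -2, Ti(III) ⇒ ion charge 1+.
Anion [Re…]: ligand charges -4, Re(III) ⇒ ion charge 1−.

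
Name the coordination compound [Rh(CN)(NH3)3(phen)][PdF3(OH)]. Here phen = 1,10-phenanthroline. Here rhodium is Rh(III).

triamminecyano(1,10-phenanthroline)rhodium(III) trifluorohydroxopalladate(II)

Both ions are complex: the cation is named first with the plain metal name, the anion second with the -ate form; each ion's ligands are alphabetised independently.
Rh is given as +3; the cation's ligand charges sum to -1, so the complex cation is 2+.
A 1:1 salt means the anion carries the equal and opposite charge, 2−.
Anion: ligand charges sum to -4; for the ion to be 2−, Pd = +2.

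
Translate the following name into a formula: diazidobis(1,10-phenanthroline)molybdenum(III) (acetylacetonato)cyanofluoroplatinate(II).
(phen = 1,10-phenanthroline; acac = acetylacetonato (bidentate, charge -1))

[Mo(N3)2(phen)2][Pt(acac)(CN)F]

Cation [Mo…]: ligand charges -2, Mo(III) ⇒ ion charge 1+.
Anion [Pt…]: ligand charges -3, Pt(II) ⇒ ion charge 1−.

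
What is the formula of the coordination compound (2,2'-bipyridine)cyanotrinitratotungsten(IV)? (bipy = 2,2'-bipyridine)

Ligands: 1 2,2'-bipyridine (bipy, neutral), 3 nitrato (NO3, -1), 1 cyano (CN, -1). Ligand charge sum = -4.
With W in oxidation state +4, the complex ion is [W...].

[W(bipy)(CN)(NO3)3]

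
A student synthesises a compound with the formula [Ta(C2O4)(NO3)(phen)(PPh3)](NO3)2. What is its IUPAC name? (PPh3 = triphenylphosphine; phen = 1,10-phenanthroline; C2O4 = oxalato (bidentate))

The 2 nitrate counter-ions carry a total charge of -2, so each complex ion is 2+.
Ligand charges: 1×nitrato (-1 each), 1×triphenylphosphine (neutral), 1×1,10-phenanthroline (neutral), 1×oxalato (-2 each); total -3. So Ta + (-3) = 2+, giving Ta = +5.
Ligands are named alphabetically: nitrato before oxalato before phenanthroline before triphenylphosphine.

nitratooxalato(1,10-phenanthroline)(triphenylphosphine)tantalum(V) nitrate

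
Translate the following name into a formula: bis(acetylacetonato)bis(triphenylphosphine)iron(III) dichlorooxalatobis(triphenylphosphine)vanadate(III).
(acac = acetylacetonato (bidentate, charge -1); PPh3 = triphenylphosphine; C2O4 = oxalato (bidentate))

[Fe(acac)2(PPh3)2][V(C2O4)Cl2(PPh3)2]

Cation [Fe…]: ligand charges -2, Fe(III) ⇒ ion charge 1+.
Anion [V…]: ligand charges -4, V(III) ⇒ ion charge 1−.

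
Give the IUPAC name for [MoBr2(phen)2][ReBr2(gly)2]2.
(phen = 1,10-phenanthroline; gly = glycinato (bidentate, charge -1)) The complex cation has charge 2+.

Both ions are complex: the cation is named first with the plain metal name, the anion second with the -ate form; each ion's ligands are alphabetised independently.
The complex cation is given as 2+; its ligand charges sum to -2, so Mo = +4.
With 2 anions per cation, each anion must be 2/2 = 1−.
Anion: ligand charges sum to -4; for the ion to be 1−, Re = +3.

dibromobis(1,10-phenanthroline)molybdenum(IV) dibromobis(glycinato)rhenate(III)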